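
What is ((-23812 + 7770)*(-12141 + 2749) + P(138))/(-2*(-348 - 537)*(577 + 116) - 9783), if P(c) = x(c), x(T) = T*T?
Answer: 150685508/1216827 ≈ 123.83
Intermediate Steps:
x(T) = T**2
P(c) = c**2
((-23812 + 7770)*(-12141 + 2749) + P(138))/(-2*(-348 - 537)*(577 + 116) - 9783) = ((-23812 + 7770)*(-12141 + 2749) + 138**2)/(-2*(-348 - 537)*(577 + 116) - 9783) = (-16042*(-9392) + 19044)/(-(-1770)*693 - 9783) = (150666464 + 19044)/(-2*(-613305) - 9783) = 150685508/(1226610 - 9783) = 150685508/1216827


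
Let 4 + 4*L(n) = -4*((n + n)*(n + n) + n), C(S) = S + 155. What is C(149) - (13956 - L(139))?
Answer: -91076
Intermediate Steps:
C(S) = 155 + S
L(n) = -1 - n - 4*n² (L(n) = -1 + (-4*((n + n)*(n + n) + n))/4 = -1 + (-4*((2*n)*(2*n) + n))/4 = -1 + (-4*(4*n² + n))/4 = -1 + (-4*(n + 4*n²))/4 = -1 + (-16*n² - 4*n)/4 = -1 + (-n - 4*n²) = -1 - n - 4*n²)
C(149) - (13956 - L(139)) = (155 + 149) - (13956 - (-1 - 1*139 - 4*139²)) = 304 - (13956 - (-1 - 139 - 4*19321)) = 304 - (13956 - (-1 - 139 - 77284)) = 304 - (13956 - 1*(-77424)) = 304 - (13956 + 77424) = 304 - 1*91380 = 304 - 91380 = -91076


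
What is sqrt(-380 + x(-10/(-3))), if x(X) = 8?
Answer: 2*I*sqrt(93) ≈ 19.287*I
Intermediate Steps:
sqrt(-380 + x(-10/(-3))) = sqrt(-380 + 8) = sqrt(-372) = 2*I*sqrt(93)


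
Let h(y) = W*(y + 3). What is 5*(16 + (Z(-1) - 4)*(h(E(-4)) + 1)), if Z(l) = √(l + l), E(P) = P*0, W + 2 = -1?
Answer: 240 - 40*I*√2 ≈ 240.0 - 56.569*I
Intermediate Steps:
W = -3 (W = -2 - 1 = -3)
E(P) = 0
Z(l) = √2*√l (Z(l) = √(2*l) = √2*√l)
h(y) = -9 - 3*y (h(y) = -3*(y + 3) = -3*(3 + y) = -9 - 3*y)
5*(16 + (Z(-1) - 4)*(h(E(-4)) + 1)) = 5*(16 + (√2*√(-1) - 4)*((-9 - 3*0) + 1)) = 5*(16 + (√2*I - 4)*((-9 + 0) + 1)) = 5*(16 + (I*√2 - 4)*(-9 + 1)) = 5*(16 + (-4 + I*√2)*(-8)) = 5*(16 + (32 - 8*I*√2)) = 5*(48 - 8*I*√2) = 240 - 40*I*√2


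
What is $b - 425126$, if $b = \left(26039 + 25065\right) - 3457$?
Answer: $-377479$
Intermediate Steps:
$b = 47647$ ($b = 51104 - 3457 = 47647$)
$b - 425126 = 47647 - 425126 = -377479$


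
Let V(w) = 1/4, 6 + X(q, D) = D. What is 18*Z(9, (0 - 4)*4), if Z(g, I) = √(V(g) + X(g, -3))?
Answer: 9*I*√35 ≈ 53.245*I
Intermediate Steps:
X(q, D) = -6 + D
V(w) = ¼
Z(g, I) = I*√35/2 (Z(g, I) = √(¼ + (-6 - 3)) = √(¼ - 9) = √(-35/4) = I*√35/2)
18*Z(9, (0 - 4)*4) = 18*(I*√35/2) = 9*I*√35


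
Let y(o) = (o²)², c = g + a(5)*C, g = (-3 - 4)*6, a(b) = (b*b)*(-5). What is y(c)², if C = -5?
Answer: 13345917567985773647041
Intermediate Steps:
a(b) = -5*b² (a(b) = b²*(-5) = -5*b²)
g = -42 (g = -7*6 = -42)
c = 583 (c = -42 - 5*5²*(-5) = -42 - 5*25*(-5) = -42 - 125*(-5) = -42 + 625 = 583)
y(o) = o⁴
y(c)² = (583⁴)² = 115524532321² = 13345917567985773647041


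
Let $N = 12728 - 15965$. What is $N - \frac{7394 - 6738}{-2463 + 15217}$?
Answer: $- \frac{20642677}{6377} \approx -3237.1$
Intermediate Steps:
$N = -3237$ ($N = 12728 - 15965 = -3237$)
$N - \frac{7394 - 6738}{-2463 + 15217} = -3237 - \frac{7394 - 6738}{-2463 + 15217} = -3237 - \frac{656}{12754} = -3237 - 656 \cdot \frac{1}{12754} = -3237 - \frac{328}{6377} = - \frac{20642677}{6377}$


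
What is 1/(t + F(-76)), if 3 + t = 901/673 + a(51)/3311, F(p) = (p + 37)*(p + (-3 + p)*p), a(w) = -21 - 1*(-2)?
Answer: -2228303/515169541661 ≈ -4.3254e-6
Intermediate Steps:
a(w) = -19 (a(w) = -21 + 2 = -19)
F(p) = (37 + p)*(p + p*(-3 + p))
t = -3714485/2228303 (t = -3 + (901/673 - 19/3311) = -3 + 2970424/2228303 = -3714485/2228303 ≈ -1.6670)
1/(t + F(-76)) = 1/(-3714485/2228303 - 76*(-74 + (-76)**2 + 35*(-76))) = 1/(-3714485/2228303 - 76*(-74 + 5776 - 2660)) = 1/(-3714485/2228303 - 76*3042) = 1/(-3714485/2228303 - 231192) = 1/(-515169541661/2228303) = -2228303/515169541661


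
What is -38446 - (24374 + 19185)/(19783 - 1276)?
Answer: -711563681/18507 ≈ -38448.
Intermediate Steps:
-38446 - (24374 + 19185)/(19783 - 1276) = -38446 - 43559/18507 = -711563681/18507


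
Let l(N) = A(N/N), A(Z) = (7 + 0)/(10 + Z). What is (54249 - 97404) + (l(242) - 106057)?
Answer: -1641325/11 ≈ -1.4921e+5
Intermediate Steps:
A(Z) = 7/(10 + Z)
l(N) = 7/11 (l(N) = 7/(10 + N/N) = 7/(10 + 1) = 7/11)
(54249 - 97404) + (l(242) - 106057) = (54249 - 97404) + (7/11 - 106057) = -43155 - 1166620/11 = -1641325/11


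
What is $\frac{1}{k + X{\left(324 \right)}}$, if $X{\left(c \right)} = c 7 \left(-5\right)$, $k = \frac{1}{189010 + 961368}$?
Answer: $- \frac{1150378}{13045286519} \approx -8.8183 \cdot 10^{-5}$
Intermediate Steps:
$k = \frac{1}{1150378} \approx 8.6928 \cdot 10^{-7}$
$X{\left(c \right)} = - 35 c$ ($X{\left(c \right)} = 7 c \left(-5\right) = - 35 c$)
$\frac{1}{k + X{\left(324 \right)}} = \frac{1}{\frac{1}{1150378} - 11340} = \frac{1}{- \frac{13045286519}{1150378}} = - \frac{1150378}{13045286519}$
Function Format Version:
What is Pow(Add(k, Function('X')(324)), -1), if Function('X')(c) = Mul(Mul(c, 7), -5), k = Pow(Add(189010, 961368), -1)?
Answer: Rational(-1150378, 13045286519) ≈ -8.8183e-5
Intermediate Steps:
k = Rational(1, 1150378) (k = Pow(1150378, -1) = Rational(1, 1150378) ≈ 8.6928e-7)
Function('X')(c) = Mul(-35, c) (Function('X')(c) = Mul(Mul(7, c), -5) = Mul(-35, c))
Pow(Add(k, Function('X')(324)), -1) = Pow(Add(Rational(1, 1150378), Mul(-35, 324)), -1) = Pow(Add(Rational(1, 1150378), -11340), -1) = Pow(Rational(-13045286519, 1150378), -1) = Rational(-1150378, 13045286519)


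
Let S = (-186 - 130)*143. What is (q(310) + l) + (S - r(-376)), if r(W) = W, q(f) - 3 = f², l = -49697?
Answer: 1594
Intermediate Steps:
q(f) = 3 + f²
S = -45188 (S = -316*143 = -45188)
(q(310) + l) + (S - r(-376)) = ((3 + 310²) - 49697) + (-45188 - 1*(-376)) = ((3 + 96100) - 49697) + (-45188 + 376) = (96103 - 49697) - 44812 = 46406 - 44812 = 1594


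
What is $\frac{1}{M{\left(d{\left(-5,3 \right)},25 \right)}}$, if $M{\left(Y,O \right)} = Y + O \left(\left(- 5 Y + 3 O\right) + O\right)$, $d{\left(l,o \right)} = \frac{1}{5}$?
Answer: $\frac{5}{12376} \approx 0.00040401$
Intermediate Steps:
$d{\left(l,o \right)} = \frac{1}{5}$
$M{\left(Y,O \right)} = Y + O \left(- 5 Y + 4 O\right)$
$\frac{1}{M{\left(d{\left(-5,3 \right)},25 \right)}} = \frac{1}{\frac{1}{5} + 4 \cdot 25^{2} - 125 \cdot \frac{1}{5}} = \frac{1}{\frac{1}{5} + 4 \cdot 625 - 25} = \frac{1}{\frac{1}{5} + 2500 - 25} = \frac{1}{\frac{12376}{5}} = \frac{5}{12376}$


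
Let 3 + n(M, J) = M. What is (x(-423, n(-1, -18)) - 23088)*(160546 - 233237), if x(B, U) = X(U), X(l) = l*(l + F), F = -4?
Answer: 1675963696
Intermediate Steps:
n(M, J) = -3 + M
X(l) = l*(-4 + l) (X(l) = l*(l - 4) = l*(-4 + l))
x(B, U) = U*(-4 + U)
(x(-423, n(-1, -18)) - 23088)*(160546 - 233237) = ((-3 - 1)*(-4 + (-3 - 1)) - 23088)*(160546 - 233237) = (-4*(-4 - 4) - 23088)*(-72691) = (-4*(-8) - 23088)*(-72691) = (32 - 23088)*(-72691) = -23056*(-72691) = 1675963696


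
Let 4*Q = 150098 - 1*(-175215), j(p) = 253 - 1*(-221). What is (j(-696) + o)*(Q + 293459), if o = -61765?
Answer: -91884341359/4 ≈ -2.2971e+10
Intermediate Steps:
j(p) = 474 (j(p) = 253 + 221 = 474)
Q = 325313/4 (Q = (150098 - 1*(-175215))/4 = (150098 + 175215)/4 = (1/4)*325313 = 325313/4 ≈ 81328.)
(j(-696) + o)*(Q + 293459) = (474 - 61765)*(325313/4 + 293459) = -61291*1499149/4 = -91884341359/4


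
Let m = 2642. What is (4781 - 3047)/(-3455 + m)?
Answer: -578/271 ≈ -2.1328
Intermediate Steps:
(4781 - 3047)/(-3455 + m) = (4781 - 3047)/(-3455 + 2642) = 1734/(-813) = 1734*(-1/813) = -578/271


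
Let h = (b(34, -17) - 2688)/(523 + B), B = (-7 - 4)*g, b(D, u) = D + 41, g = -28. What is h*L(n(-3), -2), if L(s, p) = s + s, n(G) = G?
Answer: 5226/277 ≈ 18.866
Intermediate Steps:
b(D, u) = 41 + D
B = 308 (B = (-7 - 4)*(-28) = -11*(-28) = 308)
L(s, p) = 2*s
h = -871/277 (h = ((41 + 34) - 2688)/(523 + 308) = (75 - 2688)/831 = -2613*1/831 = -871/277 ≈ -3.1444)
h*L(n(-3), -2) = -1742*(-3)/277 = -871/277*(-6) = 5226/277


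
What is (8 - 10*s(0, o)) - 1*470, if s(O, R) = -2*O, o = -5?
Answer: -462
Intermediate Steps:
(8 - 10*s(0, o)) - 1*470 = (8 - (-20)*0) - 1*470 = (8 - 10*0) - 470 = (8 + 0) - 470 = 8 - 470 = -462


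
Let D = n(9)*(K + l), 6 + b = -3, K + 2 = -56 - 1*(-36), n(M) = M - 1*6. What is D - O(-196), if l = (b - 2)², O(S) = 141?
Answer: 156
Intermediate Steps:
n(M) = -6 + M (n(M) = M - 6 = -6 + M)
K = -22 (K = -2 + (-56 - 1*(-36)) = -2 + (-56 + 36) = -2 - 20 = -22)
b = -9 (b = -6 - 3 = -9)
l = 121 (l = (-9 - 2)² = (-11)² = 121)
D = 297 (D = (-6 + 9)*(-22 + 121) = 3*99 = 297)
D - O(-196) = 297 - 1*141 = 297 - 141 = 156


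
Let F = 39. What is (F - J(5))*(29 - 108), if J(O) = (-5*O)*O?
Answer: -12956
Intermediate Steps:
J(O) = -5*O**2
(F - J(5))*(29 - 108) = (39 - (-5)*5**2)*(29 - 108) = (39 - (-5)*25)*(-79) = (39 - 1*(-125))*(-79) = (39 + 125)*(-79) = 164*(-79) = -12956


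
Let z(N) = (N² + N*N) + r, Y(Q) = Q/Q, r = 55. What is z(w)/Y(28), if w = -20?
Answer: 855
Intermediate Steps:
Y(Q) = 1
z(N) = 55 + 2*N² (z(N) = (N² + N*N) + 55 = (N² + N²) + 55 = 2*N² + 55 = 55 + 2*N²)
z(w)/Y(28) = (55 + 2*(-20)²)/1 = (55 + 2*400)*1 = (55 + 800)*1 = 855*1 = 855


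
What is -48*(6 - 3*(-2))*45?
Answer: -25920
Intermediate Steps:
-48*(6 - 3*(-2))*45 = -48*(6 + 6)*45 = -48*12*45 = -24*24*45 = -576*45 = -25920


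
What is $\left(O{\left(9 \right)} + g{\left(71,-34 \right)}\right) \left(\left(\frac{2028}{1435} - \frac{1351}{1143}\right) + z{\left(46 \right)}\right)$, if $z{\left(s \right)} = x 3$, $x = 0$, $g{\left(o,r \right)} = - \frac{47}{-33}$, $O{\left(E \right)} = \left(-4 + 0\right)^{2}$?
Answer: $\frac{43621685}{10825353} \approx 4.0296$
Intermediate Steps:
$O{\left(E \right)} = 16$ ($O{\left(E \right)} = \left(-4\right)^{2} = 16$)
$g{\left(o,r \right)} = \frac{47}{33}$ ($g{\left(o,r \right)} = \left(-47\right) \left(- \frac{1}{33}\right) = \frac{47}{33}$)
$z{\left(s \right)} = 0$ ($z{\left(s \right)} = 0 \cdot 3 = 0$)
$\left(O{\left(9 \right)} + g{\left(71,-34 \right)}\right) \left(\left(\frac{2028}{1435} - \frac{1351}{1143}\right) + z{\left(46 \right)}\right) = \left(16 + \frac{47}{33}\right) \left(\left(\frac{2028}{1435} - \frac{1351}{1143}\right) + 0\right) = \frac{575 \left(\left(2028 \cdot \frac{1}{1435} - \frac{1351}{1143}\right) + 0\right)}{33} = \frac{575 \left(\left(\frac{2028}{1435} - \frac{1351}{1143}\right) + 0\right)}{33} = \frac{575 \left(\frac{379319}{1640205} + 0\right)}{33} = \frac{575}{33} \cdot \frac{379319}{1640205} = \frac{43621685}{10825353}$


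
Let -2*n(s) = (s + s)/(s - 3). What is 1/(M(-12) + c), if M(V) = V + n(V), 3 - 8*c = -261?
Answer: 5/101 ≈ 0.049505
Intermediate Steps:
c = 33 (c = 3/8 - 1/8*(-261) = 3/8 + 261/8 = 33)
n(s) = -s/(-3 + s) (n(s) = -(s + s)/(2*(s - 3)) = -2*s/(2*(-3 + s)) = -s/(-3 + s))
M(V) = V - V/(-3 + V)
1/(M(-12) + c) = 1/(-12*(-4 - 12)/(-3 - 12) + 33) = 1/(-12*(-16)/(-15) + 33) = 1/(-12*(-1/15)*(-16) + 33) = 1/(-64/5 + 33) = 1/(101/5) = 5/101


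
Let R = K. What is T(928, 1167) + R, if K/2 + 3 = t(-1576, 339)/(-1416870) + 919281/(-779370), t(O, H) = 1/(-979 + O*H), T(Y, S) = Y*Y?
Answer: 27103216533983839514/31472344600515 ≈ 8.6118e+5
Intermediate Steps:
T(Y, S) = Y²
t(O, H) = 1/(-979 + H*O)
K = -263078466070246/31472344600515 (K = -6 + 2*(1/((-979 + 339*(-1576))*(-1416870)) + 919281/(-779370)) = -6 + 2*(-1/1416870/(-979 - 534264) + 919281*(-1/779370)) = -6 + 2*(-1/1416870/(-535243) - 979/830) = -6 + 2*(-1/535243*(-1/1416870) - 979/830) = -6 + 2*(1/758369749410 - 979/830) = -6 + 2*(-37122199233578/31472344600515) = -6 - 74244398467156/31472344600515 = -263078466070246/31472344600515 ≈ -8.3590)
R = -263078466070246/31472344600515 ≈ -8.3590
T(928, 1167) + R = 928² - 263078466070246/31472344600515 = 861184 - 263078466070246/31472344600515 = 27103216533983839514/31472344600515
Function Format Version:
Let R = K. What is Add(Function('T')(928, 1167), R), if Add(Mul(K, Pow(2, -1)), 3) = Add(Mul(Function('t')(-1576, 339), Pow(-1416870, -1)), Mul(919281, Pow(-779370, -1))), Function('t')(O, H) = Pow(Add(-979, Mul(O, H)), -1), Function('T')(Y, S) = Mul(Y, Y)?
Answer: Rational(27103216533983839514, 31472344600515) ≈ 8.6118e+5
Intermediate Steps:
Function('T')(Y, S) = Pow(Y, 2)
Function('t')(O, H) = Pow(Add(-979, Mul(H, O)), -1)
K = Rational(-263078466070246, 31472344600515) (K = Add(-6, Mul(2, Add(Mul(Pow(Add(-979, Mul(339, -1576)), -1), Pow(-1416870, -1)), Mul(919281, Pow(-779370, -1))))) = Add(-6, Mul(2, Add(Mul(Pow(Add(-979, -534264), -1), Rational(-1, 1416870)), Mul(919281, Rational(-1, 779370))))) = Add(-6, Mul(2, Add(Mul(Pow(-535243, -1), Rational(-1, 1416870)), Rational(-979, 830)))) = Add(-6, Mul(2, Add(Mul(Rational(-1, 535243), Rational(-1, 1416870)), Rational(-979, 830)))) = Add(-6, Mul(2, Add(Rational(1, 758369749410), Rational(-979, 830)))) = Add(-6, Mul(2, Rational(-37122199233578, 31472344600515))) = Add(-6, Rational(-74244398467156, 31472344600515)) = Rational(-263078466070246, 31472344600515) ≈ -8.3590)
R = Rational(-263078466070246, 31472344600515) ≈ -8.3590
Add(Function('T')(928, 1167), R) = Add(Pow(928, 2), Rational(-263078466070246, 31472344600515)) = Add(861184, Rational(-263078466070246, 31472344600515)) = Rational(27103216533983839514, 31472344600515)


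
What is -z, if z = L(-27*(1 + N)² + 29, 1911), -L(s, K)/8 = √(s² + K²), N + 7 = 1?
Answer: 8*√4069237 ≈ 16138.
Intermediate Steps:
N = -6 (N = -7 + 1 = -6)
L(s, K) = -8*√(K² + s²) (L(s, K) = -8*√(s² + K²) = -8*√(K² + s²))
z = -8*√4069237 (z = -8*√(1911² + (-27*(1 - 6)² + 29)²) = -8*√(3651921 + (-27*(-5)² + 29)²) = -8*√(3651921 + (-27*25 + 29)²) = -8*√(3651921 + (-675 + 29)²) = -8*√(3651921 + (-646)²) = -8*√(3651921 + 417316) = -8*√4069237 ≈ -16138.)
-z = -(-8)*√4069237 = 8*√4069237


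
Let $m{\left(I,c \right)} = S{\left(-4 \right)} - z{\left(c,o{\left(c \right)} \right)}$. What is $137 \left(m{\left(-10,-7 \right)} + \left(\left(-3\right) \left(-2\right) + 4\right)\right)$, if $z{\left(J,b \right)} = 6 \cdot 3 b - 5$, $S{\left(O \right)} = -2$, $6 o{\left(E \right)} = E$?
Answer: $4658$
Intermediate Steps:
$o{\left(E \right)} = \frac{E}{6}$
$z{\left(J,b \right)} = -5 + 18 b$ ($z{\left(J,b \right)} = 18 b - 5 = -5 + 18 b$)
$m{\left(I,c \right)} = 3 - 3 c$ ($m{\left(I,c \right)} = -2 - \left(-5 + 18 \frac{c}{6}\right) = -2 - \left(-5 + 3 c\right) = 3 - 3 c$)
$137 \left(m{\left(-10,-7 \right)} + \left(\left(-3\right) \left(-2\right) + 4\right)\right) = 137 \left(\left(3 - -21\right) + \left(\left(-3\right) \left(-2\right) + 4\right)\right) = 137 \left(\left(3 + 21\right) + \left(6 + 4\right)\right) = 137 \left(24 + 10\right) = 137 \cdot 34 = 4658$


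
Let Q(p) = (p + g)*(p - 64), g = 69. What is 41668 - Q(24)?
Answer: 45388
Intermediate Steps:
Q(p) = (-64 + p)*(69 + p) (Q(p) = (p + 69)*(p - 64) = (69 + p)*(-64 + p) = (-64 + p)*(69 + p))
41668 - Q(24) = 41668 - (-4416 + 24**2 + 5*24) = 41668 - (-4416 + 576 + 120) = 41668 - 1*(-3720) = 41668 + 3720 = 45388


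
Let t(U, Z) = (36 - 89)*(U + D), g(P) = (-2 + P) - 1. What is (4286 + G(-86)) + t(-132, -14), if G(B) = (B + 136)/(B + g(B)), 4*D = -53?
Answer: 335551/28 ≈ 11984.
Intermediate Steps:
D = -53/4 (D = (¼)*(-53) = -53/4 ≈ -13.250)
g(P) = -3 + P
t(U, Z) = 2809/4 - 53*U (t(U, Z) = (36 - 89)*(U - 53/4) = -53*(-53/4 + U) = 2809/4 - 53*U)
G(B) = (136 + B)/(-3 + 2*B) (G(B) = (B + 136)/(B + (-3 + B)) = (136 + B)/(-3 + 2*B))
(4286 + G(-86)) + t(-132, -14) = (4286 + (136 - 86)/(-3 + 2*(-86))) + (2809/4 - 53*(-132)) = (4286 + 50/(-3 - 172)) + (2809/4 + 6996) = (4286 + 50/(-175)) + 30793/4 = (4286 - 1/175*50) + 30793/4 = (4286 - 2/7) + 30793/4 = 30000/7 + 30793/4 = 335551/28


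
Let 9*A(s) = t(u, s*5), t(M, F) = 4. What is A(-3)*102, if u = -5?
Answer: 136/3 ≈ 45.333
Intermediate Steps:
A(s) = 4/9 (A(s) = (⅑)*4 = 4/9)
A(-3)*102 = (4/9)*102 = 136/3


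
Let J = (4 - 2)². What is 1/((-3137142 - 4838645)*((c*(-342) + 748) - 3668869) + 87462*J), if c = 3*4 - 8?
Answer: 1/29267063012691 ≈ 3.4168e-14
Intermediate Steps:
c = 4 (c = 12 - 8 = 4)
J = 4 (J = 2² = 4)
1/((-3137142 - 4838645)*((c*(-342) + 748) - 3668869) + 87462*J) = 1/((-3137142 - 4838645)*((4*(-342) + 748) - 3668869) + 87462*4) = 1/(-7975787*((-1368 + 748) - 3668869) + 349848) = 1/(-7975787*(-620 - 3668869) + 349848) = 1/(-7975787*(-3669489) + 349848) = 1/(29267062662843 + 349848) = 1/29267063012691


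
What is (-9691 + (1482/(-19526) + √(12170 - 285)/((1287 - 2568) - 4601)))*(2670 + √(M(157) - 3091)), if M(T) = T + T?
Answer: -(2670 + I*√2777)*(42809184236 + 751*√11885)/4417382 ≈ -2.5875e+7 - 5.1069e+5*I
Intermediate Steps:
M(T) = 2*T
(-9691 + (1482/(-19526) + √(12170 - 285)/((1287 - 2568) - 4601)))*(2670 + √(M(157) - 3091)) = (-9691 + (1482/(-19526) + √(12170 - 285)/((1287 - 2568) - 4601)))*(2670 + √(2*157 - 3091)) = (-9691 + (1482*(-1/19526) + √11885/(-1281 - 4601)))*(2670 + √(314 - 3091)) = (-9691 + (-57/751 + √11885/(-5882)))*(2670 + √(-2777)) = (-9691 + (-57/751 + √11885*(-1/5882)))*(2670 + I*√2777) = (-9691 + (-57/751 - √11885/5882))*(2670 + I*√2777) = (-7277998/751 - √11885/5882)*(2670 + I*√2777) = (2670 + I*√2777)*(-7277998/751 - √11885/5882)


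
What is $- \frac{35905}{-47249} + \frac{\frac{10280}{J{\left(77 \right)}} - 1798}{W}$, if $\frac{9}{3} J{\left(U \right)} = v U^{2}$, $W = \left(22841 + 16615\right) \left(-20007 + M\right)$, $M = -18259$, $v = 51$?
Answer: $\frac{910669633242828301}{1198389140085695712} \approx 0.75991$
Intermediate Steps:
$W = -1509823296$ ($W = \left(22841 + 16615\right) \left(-20007 - 18259\right) = 39456 \left(-38266\right) = -1509823296$)
$J{\left(U \right)} = 17 U^{2}$ ($J{\left(U \right)} = \frac{51 U^{2}}{3} = 17 U^{2}$)
$- \frac{35905}{-47249} + \frac{\frac{10280}{J{\left(77 \right)}} - 1798}{W} = - \frac{35905}{-47249} + \frac{\frac{10280}{17 \cdot 77^{2}} - 1798}{-1509823296} = \left(-35905\right) \left(- \frac{1}{47249}\right) + \left(\frac{10280}{17 \cdot 5929} - 1798\right) \left(- \frac{1}{1509823296}\right) = \frac{35905}{47249} + \left(\frac{10280}{100793} - 1798\right) \left(- \frac{1}{1509823296}\right) = \frac{35905}{47249} - - \frac{30202589}{25363269912288} = \frac{35905}{47249} + \frac{30202589}{25363269912288} = \frac{910669633242828301}{1198389140085695712}$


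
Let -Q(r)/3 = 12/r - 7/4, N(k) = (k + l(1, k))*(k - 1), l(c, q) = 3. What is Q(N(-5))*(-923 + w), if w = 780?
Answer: -1287/4 ≈ -321.75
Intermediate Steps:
N(k) = (-1 + k)*(3 + k) (N(k) = (k + 3)*(k - 1) = (3 + k)*(-1 + k) = (-1 + k)*(3 + k))
Q(r) = 21/4 - 36/r (Q(r) = -3*(12/r - 7/4) = -3*(-7/4 + 12/r) = 21/4 - 36/r)
Q(N(-5))*(-923 + w) = (21/4 - 36/(-3 + (-5)**2 + 2*(-5)))*(-923 + 780) = (21/4 - 36/(-3 + 25 - 10))*(-143) = (21/4 - 36/12)*(-143) = (21/4 - 36*1/12)*(-143) = (21/4 - 3)*(-143) = (9/4)*(-143) = -1287/4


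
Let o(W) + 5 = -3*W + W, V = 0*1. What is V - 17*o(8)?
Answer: 357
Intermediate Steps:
V = 0
o(W) = -5 - 2*W (o(W) = -5 + (-3*W + W) = -5 - 2*W)
V - 17*o(8) = 0 - 17*(-5 - 2*8) = 0 - 17*(-5 - 16) = 0 - 17*(-21) = 0 + 357 = 357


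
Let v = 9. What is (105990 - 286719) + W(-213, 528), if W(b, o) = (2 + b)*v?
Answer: -182628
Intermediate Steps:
W(b, o) = 18 + 9*b (W(b, o) = (2 + b)*9 = 18 + 9*b)
(105990 - 286719) + W(-213, 528) = (105990 - 286719) + (18 + 9*(-213)) = -180729 + (18 - 1917) = -180729 - 1899 = -182628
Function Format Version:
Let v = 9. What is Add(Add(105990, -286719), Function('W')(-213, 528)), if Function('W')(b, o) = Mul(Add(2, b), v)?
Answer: -182628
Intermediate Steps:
Function('W')(b, o) = Add(18, Mul(9, b)) (Function('W')(b, o) = Mul(Add(2, b), 9) = Add(18, Mul(9, b)))
Add(Add(105990, -286719), Function('W')(-213, 528)) = Add(Add(105990, -286719), Add(18, Mul(9, -213))) = Add(-180729, Add(18, -1917)) = Add(-180729, -1899) = -182628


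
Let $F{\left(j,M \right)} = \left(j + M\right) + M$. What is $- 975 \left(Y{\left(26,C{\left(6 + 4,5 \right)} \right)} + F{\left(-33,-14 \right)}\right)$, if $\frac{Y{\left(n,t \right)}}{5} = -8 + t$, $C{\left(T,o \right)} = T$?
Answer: $49725$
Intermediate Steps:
$Y{\left(n,t \right)} = -40 + 5 t$ ($Y{\left(n,t \right)} = 5 \left(-8 + t\right) = -40 + 5 t$)
$F{\left(j,M \right)} = j + 2 M$ ($F{\left(j,M \right)} = \left(M + j\right) + M = j + 2 M$)
$- 975 \left(Y{\left(26,C{\left(6 + 4,5 \right)} \right)} + F{\left(-33,-14 \right)}\right) = - 975 \left(\left(-40 + 5 \left(6 + 4\right)\right) + \left(-33 + 2 \left(-14\right)\right)\right) = - 975 \left(\left(-40 + 5 \cdot 10\right) - 61\right) = - 975 \left(\left(-40 + 50\right) - 61\right) = - 975 \left(10 - 61\right) = \left(-975\right) \left(-51\right) = 49725$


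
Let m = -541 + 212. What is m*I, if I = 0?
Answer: 0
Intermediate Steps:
m = -329
m*I = -329*0 = 0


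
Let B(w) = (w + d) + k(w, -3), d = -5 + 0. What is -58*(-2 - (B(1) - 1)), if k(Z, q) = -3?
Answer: -348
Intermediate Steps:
d = -5
B(w) = -8 + w (B(w) = (w - 5) - 3 = (-5 + w) - 3 = -8 + w)
-58*(-2 - (B(1) - 1)) = -58*(-2 - ((-8 + 1) - 1)) = -58*(-2 - (-7 - 1)) = -58*(-2 - 1*(-8)) = -58*(-2 + 8) = -58*6 = -348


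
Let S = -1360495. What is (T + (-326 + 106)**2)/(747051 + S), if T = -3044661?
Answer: 2996261/613444 ≈ 4.8843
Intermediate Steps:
(T + (-326 + 106)**2)/(747051 + S) = (-3044661 + (-326 + 106)**2)/(747051 - 1360495) = (-3044661 + (-220)**2)/(-613444) = (-3044661 + 48400)*(-1/613444) = -2996261*(-1/613444) = 2996261/613444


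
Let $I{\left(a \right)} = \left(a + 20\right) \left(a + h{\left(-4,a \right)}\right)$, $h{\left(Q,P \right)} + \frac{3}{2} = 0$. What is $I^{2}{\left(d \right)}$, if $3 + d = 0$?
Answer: $\frac{23409}{4} \approx 5852.3$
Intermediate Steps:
$d = -3$ ($d = -3 + 0 = -3$)
$h{\left(Q,P \right)} = - \frac{3}{2}$ ($h{\left(Q,P \right)} = - \frac{3}{2} + 0 = - \frac{3}{2}$)
$I{\left(a \right)} = \left(20 + a\right) \left(- \frac{3}{2} + a\right)$ ($I{\left(a \right)} = \left(a + 20\right) \left(a - \frac{3}{2}\right) = \left(20 + a\right) \left(- \frac{3}{2} + a\right)$)
$I^{2}{\left(d \right)} = \left(-30 + \left(-3\right)^{2} + \frac{37}{2} \left(-3\right)\right)^{2} = \left(-30 + 9 - \frac{111}{2}\right)^{2} = \left(- \frac{153}{2}\right)^{2} = \frac{23409}{4}$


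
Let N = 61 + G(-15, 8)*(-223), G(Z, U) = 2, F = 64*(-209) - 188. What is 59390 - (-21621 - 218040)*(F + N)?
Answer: -3342971899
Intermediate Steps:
F = -13564 (F = -13376 - 188 = -13564)
N = -385 (N = 61 + 2*(-223) = 61 - 446 = -385)
59390 - (-21621 - 218040)*(F + N) = 59390 - (-21621 - 218040)*(-13564 - 385) = 59390 - (-239661)*(-13949) = 59390 - 1*3343031289 = 59390 - 3343031289 = -3342971899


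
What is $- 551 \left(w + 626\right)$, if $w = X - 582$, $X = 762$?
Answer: $-444106$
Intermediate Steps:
$w = 180$ ($w = 762 - 582 = 180$)
$- 551 \left(w + 626\right) = - 551 \left(180 + 626\right) = \left(-551\right) 806 = -444106$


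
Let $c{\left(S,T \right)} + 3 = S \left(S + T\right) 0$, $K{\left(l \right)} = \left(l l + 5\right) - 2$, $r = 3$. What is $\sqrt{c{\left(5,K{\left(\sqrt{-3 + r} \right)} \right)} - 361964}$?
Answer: $i \sqrt{361967} \approx 601.64 i$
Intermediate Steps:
$K{\left(l \right)} = 3 + l^{2}$ ($K{\left(l \right)} = \left(l^{2} + 5\right) - 2 = \left(5 + l^{2}\right) - 2 = 3 + l^{2}$)
$c{\left(S,T \right)} = -3$ ($c{\left(S,T \right)} = -3 + S \left(S + T\right) 0 = -3 + 0 = -3$)
$\sqrt{c{\left(5,K{\left(\sqrt{-3 + r} \right)} \right)} - 361964} = \sqrt{-3 - 361964} = \sqrt{-361967} = i \sqrt{361967}$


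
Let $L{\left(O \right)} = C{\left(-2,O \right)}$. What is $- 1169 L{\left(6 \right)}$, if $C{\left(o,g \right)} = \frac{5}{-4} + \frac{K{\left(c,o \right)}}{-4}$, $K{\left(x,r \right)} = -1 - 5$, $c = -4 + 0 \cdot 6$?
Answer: $- \frac{1169}{4} \approx -292.25$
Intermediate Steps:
$c = -4$ ($c = -4 + 0 = -4$)
$K{\left(x,r \right)} = -6$ ($K{\left(x,r \right)} = -1 - 5 = -6$)
$C{\left(o,g \right)} = \frac{1}{4}$ ($C{\left(o,g \right)} = \frac{5}{-4} - \frac{6}{-4} = 5 \left(- \frac{1}{4}\right) - - \frac{3}{2} = - \frac{5}{4} + \frac{3}{2} = \frac{1}{4}$)
$L{\left(O \right)} = \frac{1}{4}$
$- 1169 L{\left(6 \right)} = \left(-1169\right) \frac{1}{4} = - \frac{1169}{4}$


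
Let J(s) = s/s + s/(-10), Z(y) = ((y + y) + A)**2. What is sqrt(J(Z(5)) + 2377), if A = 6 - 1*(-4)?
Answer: sqrt(2338) ≈ 48.353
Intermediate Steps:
A = 10 (A = 6 + 4 = 10)
Z(y) = (10 + 2*y)**2 (Z(y) = ((y + y) + 10)**2 = (2*y + 10)**2 = (10 + 2*y)**2)
J(s) = 1 - s/10 (J(s) = 1 + s*(-1/10) = 1 - s/10)
sqrt(J(Z(5)) + 2377) = sqrt((1 - 2*(5 + 5)**2/5) + 2377) = sqrt((1 - 2*10**2/5) + 2377) = sqrt((1 - 2*100/5) + 2377) = sqrt((1 - 1/10*400) + 2377) = sqrt((1 - 40) + 2377) = sqrt(-39 + 2377) = sqrt(2338)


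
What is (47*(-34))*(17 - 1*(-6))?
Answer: -36754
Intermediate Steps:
(47*(-34))*(17 - 1*(-6)) = -1598*(17 + 6) = -1598*23 = -36754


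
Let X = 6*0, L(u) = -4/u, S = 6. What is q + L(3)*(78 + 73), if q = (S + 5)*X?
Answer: -604/3 ≈ -201.33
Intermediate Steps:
X = 0
q = 0 (q = (6 + 5)*0 = 11*0 = 0)
q + L(3)*(78 + 73) = 0 + (-4/3)*(78 + 73) = 0 - 4*1/3*151 = 0 - 4/3*151 = 0 - 604/3 = -604/3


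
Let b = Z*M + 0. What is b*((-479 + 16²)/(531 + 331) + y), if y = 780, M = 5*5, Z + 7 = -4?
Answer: -184837675/862 ≈ -2.1443e+5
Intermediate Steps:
Z = -11 (Z = -7 - 4 = -11)
M = 25
b = -275 (b = -11*25 + 0 = -275 + 0 = -275)
b*((-479 + 16²)/(531 + 331) + y) = -275*((-479 + 16²)/(531 + 331) + 780) = -275*((-479 + 256)/862 + 780) = -275*(-223*1/862 + 780) = -275*(-223/862 + 780) = -275*672137/862 = -184837675/862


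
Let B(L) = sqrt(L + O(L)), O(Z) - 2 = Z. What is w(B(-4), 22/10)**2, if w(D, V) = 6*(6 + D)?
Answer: 1080 + 432*I*sqrt(6) ≈ 1080.0 + 1058.2*I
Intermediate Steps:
O(Z) = 2 + Z
B(L) = sqrt(2 + 2*L) (B(L) = sqrt(L + (2 + L)) = sqrt(2 + 2*L))
w(D, V) = 36 + 6*D
w(B(-4), 22/10)**2 = (36 + 6*sqrt(2 + 2*(-4)))**2 = (36 + 6*sqrt(2 - 8))**2 = (36 + 6*sqrt(-6))**2 = (36 + 6*(I*sqrt(6)))**2 = (36 + 6*I*sqrt(6))**2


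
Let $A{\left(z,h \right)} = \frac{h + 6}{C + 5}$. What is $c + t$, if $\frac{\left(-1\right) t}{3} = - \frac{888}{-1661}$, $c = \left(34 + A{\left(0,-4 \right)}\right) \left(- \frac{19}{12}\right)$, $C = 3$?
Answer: $- \frac{4451455}{79728} \approx -55.833$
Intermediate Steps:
$A{\left(z,h \right)} = \frac{3}{4} + \frac{h}{8}$ ($A{\left(z,h \right)} = \frac{h + 6}{3 + 5} = \frac{6 + h}{8} = \left(6 + h\right) \frac{1}{8} = \frac{3}{4} + \frac{h}{8}$)
$c = - \frac{2603}{48}$ ($c = \left(34 + \left(\frac{3}{4} + \frac{1}{8} \left(-4\right)\right)\right) \left(- \frac{19}{12}\right) = \left(34 + \left(\frac{3}{4} - \frac{1}{2}\right)\right) \left(\left(-19\right) \frac{1}{12}\right) = \left(34 + \frac{1}{4}\right) \left(- \frac{19}{12}\right) = \frac{137}{4} \left(- \frac{19}{12}\right) = - \frac{2603}{48} \approx -54.229$)
$t = - \frac{2664}{1661}$ ($t = - 3 \left(- \frac{888}{-1661}\right) = - 3 \left(\left(-888\right) \left(- \frac{1}{1661}\right)\right) = \left(-3\right) \frac{888}{1661} = - \frac{2664}{1661} \approx -1.6039$)
$c + t = - \frac{2603}{48} - \frac{2664}{1661} = - \frac{4451455}{79728}$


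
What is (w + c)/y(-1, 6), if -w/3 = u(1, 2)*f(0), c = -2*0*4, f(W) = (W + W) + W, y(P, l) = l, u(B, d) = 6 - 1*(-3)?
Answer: 0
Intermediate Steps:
u(B, d) = 9 (u(B, d) = 6 + 3 = 9)
f(W) = 3*W (f(W) = 2*W + W = 3*W)
c = 0 (c = 0*4 = 0)
w = 0 (w = -27*3*0 = -27*0 = -3*0 = 0)
(w + c)/y(-1, 6) = (0 + 0)/6 = (1/6)*0 = 0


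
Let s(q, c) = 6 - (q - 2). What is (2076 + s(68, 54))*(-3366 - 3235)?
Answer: -13307616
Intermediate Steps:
s(q, c) = 8 - q (s(q, c) = 6 - (-2 + q) = 6 + (2 - q) = 8 - q)
(2076 + s(68, 54))*(-3366 - 3235) = (2076 + (8 - 1*68))*(-3366 - 3235) = (2076 + (8 - 68))*(-6601) = (2076 - 60)*(-6601) = 2016*(-6601) = -13307616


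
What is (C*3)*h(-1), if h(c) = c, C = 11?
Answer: -33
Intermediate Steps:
(C*3)*h(-1) = (11*3)*(-1) = 33*(-1) = -33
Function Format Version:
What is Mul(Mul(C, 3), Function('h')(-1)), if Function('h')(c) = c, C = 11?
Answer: -33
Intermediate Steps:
Mul(Mul(C, 3), Function('h')(-1)) = Mul(Mul(11, 3), -1) = Mul(33, -1) = -33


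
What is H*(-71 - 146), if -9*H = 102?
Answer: 7378/3 ≈ 2459.3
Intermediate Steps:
H = -34/3 (H = -1/9*102 = -34/3 ≈ -11.333)
H*(-71 - 146) = -34*(-71 - 146)/3 = -34/3*(-217) = 7378/3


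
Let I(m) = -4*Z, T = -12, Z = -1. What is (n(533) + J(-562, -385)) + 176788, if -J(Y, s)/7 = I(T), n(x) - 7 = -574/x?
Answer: 2297957/13 ≈ 1.7677e+5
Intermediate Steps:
n(x) = 7 - 574/x
I(m) = 4 (I(m) = -4*(-1) = 4)
J(Y, s) = -28 (J(Y, s) = -7*4 = -28)
(n(533) + J(-562, -385)) + 176788 = ((7 - 574/533) - 28) + 176788 = ((7 - 574*1/533) - 28) + 176788 = ((7 - 14/13) - 28) + 176788 = (77/13 - 28) + 176788 = -287/13 + 176788 = 2297957/13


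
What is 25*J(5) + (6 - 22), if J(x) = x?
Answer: 109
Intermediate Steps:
25*J(5) + (6 - 22) = 25*5 + (6 - 22) = 125 - 16 = 109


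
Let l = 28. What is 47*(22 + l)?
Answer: 2350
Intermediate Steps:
47*(22 + l) = 47*(22 + 28) = 47*50 = 2350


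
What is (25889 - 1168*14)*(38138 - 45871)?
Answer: -73749621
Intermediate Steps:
(25889 - 1168*14)*(38138 - 45871) = (25889 - 16352)*(-7733) = 9537*(-7733) = -73749621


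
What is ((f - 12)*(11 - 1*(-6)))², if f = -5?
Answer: 83521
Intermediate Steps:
((f - 12)*(11 - 1*(-6)))² = ((-5 - 12)*(11 - 1*(-6)))² = (-17*(11 + 6))² = (-17*17)² = (-289)² = 83521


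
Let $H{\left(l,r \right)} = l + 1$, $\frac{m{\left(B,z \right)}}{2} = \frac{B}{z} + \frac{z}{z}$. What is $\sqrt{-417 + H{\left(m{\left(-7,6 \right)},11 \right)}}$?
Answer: $\frac{i \sqrt{3747}}{3} \approx 20.404 i$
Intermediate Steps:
$m{\left(B,z \right)} = 2 + \frac{2 B}{z}$ ($m{\left(B,z \right)} = 2 \left(\frac{B}{z} + \frac{z}{z}\right) = 2 \left(\frac{B}{z} + 1\right) = 2 \left(1 + \frac{B}{z}\right) = 2 + \frac{2 B}{z}$)
$H{\left(l,r \right)} = 1 + l$
$\sqrt{-417 + H{\left(m{\left(-7,6 \right)},11 \right)}} = \sqrt{-417 + \left(1 + \left(2 + 2 \left(-7\right) \frac{1}{6}\right)\right)} = \sqrt{-417 + \left(1 + \left(2 - \frac{7}{3}\right)\right)} = \sqrt{-417 + \left(1 - \frac{1}{3}\right)} = \sqrt{-417 + \frac{2}{3}} = \sqrt{- \frac{1249}{3}} = \frac{i \sqrt{3747}}{3}$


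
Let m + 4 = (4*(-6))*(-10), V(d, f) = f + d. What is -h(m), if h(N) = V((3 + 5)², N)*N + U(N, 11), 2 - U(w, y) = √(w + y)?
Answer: -70802 + √247 ≈ -70786.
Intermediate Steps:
V(d, f) = d + f
U(w, y) = 2 - √(w + y)
m = 236 (m = -4 + (4*(-6))*(-10) = -4 - 24*(-10) = -4 + 240 = 236)
h(N) = 2 - √(11 + N) + N*(64 + N) (h(N) = ((3 + 5)² + N)*N + (2 - √(N + 11)) = (8² + N)*N + (2 - √(11 + N)) = (64 + N)*N + (2 - √(11 + N)) = N*(64 + N) + (2 - √(11 + N)) = 2 - √(11 + N) + N*(64 + N))
-h(m) = -(2 - √(11 + 236) + 236*(64 + 236)) = -(2 - √247 + 236*300) = -(2 - √247 + 70800) = -(70802 - √247) = -70802 + √247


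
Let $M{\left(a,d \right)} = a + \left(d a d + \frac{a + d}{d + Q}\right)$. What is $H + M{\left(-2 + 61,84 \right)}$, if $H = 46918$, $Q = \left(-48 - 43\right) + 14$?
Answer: $\frac{3243110}{7} \approx 4.633 \cdot 10^{5}$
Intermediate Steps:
$Q = -77$ ($Q = -91 + 14 = -77$)
$M{\left(a,d \right)} = a + a d^{2} + \frac{a + d}{-77 + d}$ ($M{\left(a,d \right)} = a + \left(d a d + \frac{a + d}{d - 77}\right) = a + \left(a d d + \frac{a + d}{-77 + d}\right) = a + \left(a d^{2} + \frac{a + d}{-77 + d}\right) = a + a d^{2} + \frac{a + d}{-77 + d}$)
$H + M{\left(-2 + 61,84 \right)} = 46918 + \frac{84 - 76 \left(-2 + 61\right) + \left(-2 + 61\right) 84 + \left(-2 + 61\right) 84^{3} - 77 \left(-2 + 61\right) 84^{2}}{-77 + 84} = 46918 + \frac{84 - 4484 + 59 \cdot 84 + 59 \cdot 592704 - 4543 \cdot 7056}{7} = 46918 + \frac{84 - 4484 + 4956 + 34969536 - 32055408}{7} = 46918 + \frac{1}{7} \cdot 2914684 = 46918 + \frac{2914684}{7} = \frac{3243110}{7}$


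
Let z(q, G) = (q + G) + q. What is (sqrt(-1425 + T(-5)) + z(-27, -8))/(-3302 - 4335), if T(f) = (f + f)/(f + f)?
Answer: 62/7637 - 4*I*sqrt(89)/7637 ≈ 0.0081184 - 0.0049412*I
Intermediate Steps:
T(f) = 1 (T(f) = (2*f)/((2*f)) = (2*f)*(1/(2*f)) = 1)
z(q, G) = G + 2*q (z(q, G) = (G + q) + q = G + 2*q)
(sqrt(-1425 + T(-5)) + z(-27, -8))/(-3302 - 4335) = (sqrt(-1425 + 1) + (-8 + 2*(-27)))/(-3302 - 4335) = (sqrt(-1424) + (-8 - 54))/(-7637) = (4*I*sqrt(89) - 62)*(-1/7637) = (-62 + 4*I*sqrt(89))*(-1/7637) = 62/7637 - 4*I*sqrt(89)/7637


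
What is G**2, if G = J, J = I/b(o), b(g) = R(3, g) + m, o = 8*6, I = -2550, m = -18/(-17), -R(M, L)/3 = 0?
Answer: 52200625/9 ≈ 5.8001e+6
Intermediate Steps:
R(M, L) = 0 (R(M, L) = -3*0 = 0)
m = 18/17 (m = -18*(-1/17) = 18/17 ≈ 1.0588)
o = 48
b(g) = 18/17 (b(g) = 0 + 18/17 = 18/17)
J = -7225/3 (J = -2550/18/17 = -2550*17/18 = -7225/3 ≈ -2408.3)
G = -7225/3 ≈ -2408.3
G**2 = (-7225/3)**2 = 52200625/9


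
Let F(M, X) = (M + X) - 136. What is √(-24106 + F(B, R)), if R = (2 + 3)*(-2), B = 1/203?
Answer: I*√999400465/203 ≈ 155.73*I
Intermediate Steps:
B = 1/203 ≈ 0.0049261
R = -10 (R = 5*(-2) = -10)
F(M, X) = -136 + M + X
√(-24106 + F(B, R)) = √(-24106 + (-136 + 1/203 - 10)) = √(-24106 - 29637/203) = √(-4923155/203) = I*√999400465/203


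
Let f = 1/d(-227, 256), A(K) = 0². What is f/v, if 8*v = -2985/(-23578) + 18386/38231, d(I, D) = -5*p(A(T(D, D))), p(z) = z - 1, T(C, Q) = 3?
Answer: 7211284144/2738123215 ≈ 2.6337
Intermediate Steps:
A(K) = 0
p(z) = -1 + z
d(I, D) = 5 (d(I, D) = -5*(-1 + 0) = -5*(-1) = 5)
f = ⅕ (f = 1/5 = ⅕ ≈ 0.20000)
v = 547624643/7211284144 (v = (-2985/(-23578) + 18386/38231)/8 = (-2985*(-1/23578) + 18386*(1/38231))/8 = (2985/23578 + 18386/38231)/8 = (⅛)*(547624643/901410518) = 547624643/7211284144 ≈ 0.075940)
f/v = 1/(5*(547624643/7211284144)) = (⅕)*(7211284144/547624643) = 7211284144/2738123215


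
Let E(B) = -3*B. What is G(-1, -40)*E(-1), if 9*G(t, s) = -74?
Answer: -74/3 ≈ -24.667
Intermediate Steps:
G(t, s) = -74/9 (G(t, s) = (⅑)*(-74) = -74/9)
G(-1, -40)*E(-1) = -(-74)*(-1)/3 = -74/9*3 = -74/3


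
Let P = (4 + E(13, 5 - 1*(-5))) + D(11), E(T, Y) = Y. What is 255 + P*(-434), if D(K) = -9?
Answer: -1915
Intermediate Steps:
P = 5 (P = (4 + (5 - 1*(-5))) - 9 = (4 + (5 + 5)) - 9 = (4 + 10) - 9 = 14 - 9 = 5)
255 + P*(-434) = 255 + 5*(-434) = 255 - 2170 = -1915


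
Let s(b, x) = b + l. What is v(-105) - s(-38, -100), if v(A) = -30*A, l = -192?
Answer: 3380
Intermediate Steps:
s(b, x) = -192 + b (s(b, x) = b - 192 = -192 + b)
v(-105) - s(-38, -100) = -30*(-105) - (-192 - 38) = 3150 - 1*(-230) = 3150 + 230 = 3380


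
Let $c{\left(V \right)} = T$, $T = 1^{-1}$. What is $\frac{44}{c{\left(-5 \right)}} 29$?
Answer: $1276$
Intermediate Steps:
$T = 1$
$c{\left(V \right)} = 1$
$\frac{44}{c{\left(-5 \right)}} 29 = \frac{44}{1} \cdot 29 = 44 \cdot 1 \cdot 29 = 44 \cdot 29 = 1276$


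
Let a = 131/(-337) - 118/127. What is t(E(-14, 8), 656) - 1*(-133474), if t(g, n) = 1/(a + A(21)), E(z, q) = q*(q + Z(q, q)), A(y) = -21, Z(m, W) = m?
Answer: 127491919469/955182 ≈ 1.3347e+5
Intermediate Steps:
a = -56403/42799 (a = 131*(-1/337) - 118*1/127 = -131/337 - 118/127 = -56403/42799 ≈ -1.3179)
E(z, q) = 2*q**2 (E(z, q) = q*(q + q) = q*(2*q) = 2*q**2)
t(g, n) = -42799/955182 (t(g, n) = 1/(-56403/42799 - 21) = 1/(-955182/42799) = -42799/955182)
t(E(-14, 8), 656) - 1*(-133474) = -42799/955182 - 1*(-133474) = -42799/955182 + 133474 = 127491919469/955182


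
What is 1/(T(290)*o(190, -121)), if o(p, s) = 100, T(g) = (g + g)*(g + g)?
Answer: 1/33640000 ≈ 2.9727e-8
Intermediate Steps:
T(g) = 4*g² (T(g) = (2*g)*(2*g) = 4*g²)
1/(T(290)*o(190, -121)) = 1/((4*290²)*100) = (1/100)/(4*84100) = (1/100)/336400 = (1/336400)*(1/100) = 1/33640000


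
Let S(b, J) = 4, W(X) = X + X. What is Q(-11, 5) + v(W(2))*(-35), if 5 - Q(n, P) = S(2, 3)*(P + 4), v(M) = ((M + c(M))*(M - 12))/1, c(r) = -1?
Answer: 809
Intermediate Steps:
W(X) = 2*X
v(M) = (-1 + M)*(-12 + M) (v(M) = ((M - 1)*(M - 12))/1 = ((-1 + M)*(-12 + M))*1 = (-1 + M)*(-12 + M))
Q(n, P) = -11 - 4*P (Q(n, P) = 5 - 4*(P + 4) = 5 - 4*(4 + P) = 5 - (16 + 4*P) = 5 + (-16 - 4*P) = -11 - 4*P)
Q(-11, 5) + v(W(2))*(-35) = (-11 - 4*5) + (12 + (2*2)² - 26*2)*(-35) = (-11 - 20) + (12 + 4² - 13*4)*(-35) = -31 + (12 + 16 - 52)*(-35) = -31 - 24*(-35) = -31 + 840 = 809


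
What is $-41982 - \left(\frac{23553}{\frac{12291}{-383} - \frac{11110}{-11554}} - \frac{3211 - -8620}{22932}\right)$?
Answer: $- \frac{32557343268119485}{789749896572} \approx -41225.0$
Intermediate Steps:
$-41982 - \left(\frac{23553}{\frac{12291}{-383} - \frac{11110}{-11554}} - \frac{3211 - -8620}{22932}\right) = -41982 - \left(\frac{23553}{12291 \left(- \frac{1}{383}\right) - - \frac{5555}{5777}} - \left(3211 + 8620\right) \frac{1}{22932}\right) = -41982 - \left(- \frac{11831}{22932} + \frac{23553}{- \frac{12291}{383} + \frac{5555}{5777}}\right) = -41982 - \left(- \frac{11831}{22932} + \frac{23553}{- \frac{68877542}{2212591}}\right) = -41982 + \left(\frac{11831}{22932} - - \frac{52113155823}{68877542}\right) = -41982 + \left(\frac{11831}{22932} + \frac{52113155823}{68877542}\right) = -41982 + \frac{597936889766219}{789749896572} = - \frac{32557343268119485}{789749896572}$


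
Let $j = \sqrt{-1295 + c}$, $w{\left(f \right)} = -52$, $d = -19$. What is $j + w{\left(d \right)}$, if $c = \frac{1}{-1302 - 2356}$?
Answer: $-52 + \frac{i \sqrt{17328352038}}{3658} \approx -52.0 + 35.986 i$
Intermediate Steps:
$c = - \frac{1}{3658}$ ($c = \frac{1}{-3658} = - \frac{1}{3658} \approx -0.00027337$)
$j = \frac{i \sqrt{17328352038}}{3658}$ ($j = \sqrt{-1295 - \frac{1}{3658}} = \sqrt{- \frac{4737111}{3658}} = \frac{i \sqrt{17328352038}}{3658} \approx 35.986 i$)
$j + w{\left(d \right)} = \frac{i \sqrt{17328352038}}{3658} - 52 = -52 + \frac{i \sqrt{17328352038}}{3658}$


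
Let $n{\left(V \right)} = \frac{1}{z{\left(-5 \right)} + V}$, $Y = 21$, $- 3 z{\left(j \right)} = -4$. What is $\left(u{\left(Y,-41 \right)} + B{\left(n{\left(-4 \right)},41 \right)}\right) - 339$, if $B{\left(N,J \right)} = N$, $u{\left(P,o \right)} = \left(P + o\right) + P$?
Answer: $- \frac{2707}{8} \approx -338.38$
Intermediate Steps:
$z{\left(j \right)} = \frac{4}{3}$ ($z{\left(j \right)} = \left(- \frac{1}{3}\right) \left(-4\right) = \frac{4}{3}$)
$u{\left(P,o \right)} = o + 2 P$
$n{\left(V \right)} = \frac{1}{\frac{4}{3} + V}$
$\left(u{\left(Y,-41 \right)} + B{\left(n{\left(-4 \right)},41 \right)}\right) - 339 = \left(\left(-41 + 2 \cdot 21\right) + \frac{3}{4 + 3 \left(-4\right)}\right) - 339 = \left(\left(-41 + 42\right) + \frac{3}{4 - 12}\right) - 339 = \left(1 + \frac{3}{-8}\right) - 339 = \left(1 + 3 \left(- \frac{1}{8}\right)\right) - 339 = \left(1 - \frac{3}{8}\right) - 339 = \frac{5}{8} - 339 = - \frac{2707}{8}$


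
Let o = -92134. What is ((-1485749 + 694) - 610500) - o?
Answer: -2003421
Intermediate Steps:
((-1485749 + 694) - 610500) - o = ((-1485749 + 694) - 610500) - 1*(-92134) = (-1485055 - 610500) + 92134 = -2095555 + 92134 = -2003421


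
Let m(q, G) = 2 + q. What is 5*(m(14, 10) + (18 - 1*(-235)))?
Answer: 1345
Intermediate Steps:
5*(m(14, 10) + (18 - 1*(-235))) = 5*((2 + 14) + (18 - 1*(-235))) = 5*(16 + (18 + 235)) = 5*(16 + 253) = 5*269 = 1345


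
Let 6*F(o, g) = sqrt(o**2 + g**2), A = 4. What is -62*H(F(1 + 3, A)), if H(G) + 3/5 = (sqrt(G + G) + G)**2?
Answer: 186/5 - 248*(sqrt(2) + 2**(1/4)*sqrt(3))**2/9 ≈ -295.36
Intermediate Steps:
F(o, g) = sqrt(g**2 + o**2)/6 (F(o, g) = sqrt(o**2 + g**2)/6 = sqrt(g**2 + o**2)/6)
H(G) = -3/5 + (G + sqrt(2)*sqrt(G))**2 (H(G) = -3/5 + (sqrt(G + G) + G)**2 = -3/5 + (sqrt(2*G) + G)**2 = -3/5 + (sqrt(2)*sqrt(G) + G)**2 = -3/5 + (G + sqrt(2)*sqrt(G))**2)
-62*H(F(1 + 3, A)) = -62*(-3/5 + (sqrt(4**2 + (1 + 3)**2)/6 + sqrt(2)*sqrt(sqrt(4**2 + (1 + 3)**2)/6))**2) = -62*(-3/5 + (sqrt(16 + 4**2)/6 + sqrt(2)*sqrt(sqrt(16 + 4**2)/6))**2) = -62*(-3/5 + (sqrt(16 + 16)/6 + sqrt(2)*sqrt(sqrt(16 + 16)/6))**2) = -62*(-3/5 + (sqrt(32)/6 + sqrt(2)*sqrt(sqrt(32)/6))**2) = -62*(-3/5 + ((4*sqrt(2))/6 + sqrt(2)*sqrt((4*sqrt(2))/6))**2) = -62*(-3/5 + (2*sqrt(2)/3 + sqrt(2)*sqrt(2*sqrt(2)/3))**2) = -62*(-3/5 + (2*sqrt(2)/3 + sqrt(2)*(2**(3/4)*sqrt(3)/3))**2) = -62*(-3/5 + (2*sqrt(2)/3 + 2*2**(1/4)*sqrt(3)/3)**2) = 186/5 - 62*(2*sqrt(2)/3 + 2*2**(1/4)*sqrt(3)/3)**2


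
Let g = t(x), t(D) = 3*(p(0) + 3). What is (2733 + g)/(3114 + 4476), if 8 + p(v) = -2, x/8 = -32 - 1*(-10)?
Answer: 452/1265 ≈ 0.35731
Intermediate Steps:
x = -176 (x = 8*(-32 - 1*(-10)) = 8*(-32 + 10) = 8*(-22) = -176)
p(v) = -10 (p(v) = -8 - 2 = -10)
t(D) = -21 (t(D) = 3*(-10 + 3) = 3*(-7) = -21)
g = -21
(2733 + g)/(3114 + 4476) = (2733 - 21)/(3114 + 4476) = 2712/7590 = 2712*(1/7590) = 452/1265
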